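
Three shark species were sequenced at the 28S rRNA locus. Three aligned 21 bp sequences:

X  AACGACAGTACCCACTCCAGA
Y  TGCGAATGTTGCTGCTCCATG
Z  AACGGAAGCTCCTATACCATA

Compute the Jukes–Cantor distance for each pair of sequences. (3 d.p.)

d(X,Y) = 0.756, d(X,Z) = 0.532, d(Y,Z) = 0.756

X–Y: 10/21 sites differ → p ≈ 0.47619, d = −0.75 ln(1 − 0.63492) = 0.755729 ≈ 0.756.
X–Z: 8/21 sites differ → p ≈ 0.380952, d = −0.75 ln(1 − 0.507936) = 0.531860 ≈ 0.532.
Y–Z: 10/21 sites differ → p ≈ 0.47619, d = −0.75 ln(1 − 0.63492) = 0.755729 ≈ 0.756.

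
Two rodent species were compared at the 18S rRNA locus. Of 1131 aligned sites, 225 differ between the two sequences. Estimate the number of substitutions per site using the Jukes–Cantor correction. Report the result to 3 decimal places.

p = 225/1131 ≈ 0.198939.
d = −(3/4) ln(1 − 4p/3) = −0.75 ln(1 − 0.265252) = −0.75 ln(0.734748)
  = −0.75 × (-0.308228) = 0.231171 substitutions/site.

0.231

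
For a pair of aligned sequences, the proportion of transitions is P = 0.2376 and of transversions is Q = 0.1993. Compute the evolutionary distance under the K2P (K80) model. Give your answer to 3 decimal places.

Under the Kimura two-parameter model, d = −½ ln(1 − 2P − Q) − ¼ ln(1 − 2Q).
1 − 2P − Q = 0.3255, giving −½ ln(0.3255) = 0.561196.
1 − 2Q = 0.6014, giving −¼ ln(0.6014) = 0.127124.
d = 0.561196 + 0.127124 = 0.688320.

0.688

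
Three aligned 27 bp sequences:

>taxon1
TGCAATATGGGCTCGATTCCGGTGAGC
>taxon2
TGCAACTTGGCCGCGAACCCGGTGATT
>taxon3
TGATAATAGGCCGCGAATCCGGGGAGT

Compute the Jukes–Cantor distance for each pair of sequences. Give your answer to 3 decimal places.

taxon1–taxon2: 8/27 sites differ → p ≈ 0.296296, d = −0.75 ln(1 − 0.395061) = 0.376971 ≈ 0.377.
taxon1–taxon3: 10/27 sites differ → p ≈ 0.37037, d = −0.75 ln(1 − 0.493827) = 0.510658 ≈ 0.511.
taxon2–taxon3: 7/27 sites differ → p ≈ 0.259259, d = −0.75 ln(1 − 0.345679) = 0.318118 ≈ 0.318.

d(taxon1,taxon2) = 0.377, d(taxon1,taxon3) = 0.511, d(taxon2,taxon3) = 0.318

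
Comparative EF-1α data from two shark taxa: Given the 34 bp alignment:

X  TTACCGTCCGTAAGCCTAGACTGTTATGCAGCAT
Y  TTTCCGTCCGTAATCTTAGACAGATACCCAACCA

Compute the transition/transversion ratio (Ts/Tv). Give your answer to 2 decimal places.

0.43

Transitions are A↔G and C↔T; transversions are all other mismatches.
Transitions: 3. Transversions: 7.
R = 3/7 = 0.428571… ≈ 0.43 (to 2 d.p.).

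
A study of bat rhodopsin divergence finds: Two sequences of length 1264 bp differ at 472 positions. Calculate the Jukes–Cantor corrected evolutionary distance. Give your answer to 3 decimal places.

p = 472/1264 ≈ 0.373418.
d = −(3/4) ln(1 − 4p/3) = −0.75 ln(1 − 0.497891) = −0.75 ln(0.502109)
  = −0.75 × (-0.688938) = 0.516704 substitutions/site.

0.517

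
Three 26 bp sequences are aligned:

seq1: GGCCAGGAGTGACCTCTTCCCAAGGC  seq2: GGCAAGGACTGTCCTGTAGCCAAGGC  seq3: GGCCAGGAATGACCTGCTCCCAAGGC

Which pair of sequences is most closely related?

seq1 and seq3

seq1–seq2: 6/26 differ, p = 0.231, d = 0.276.
seq1–seq3: 3/26 differ, p = 0.115, d = 0.125.
seq2–seq3: 6/26 differ, p = 0.231, d = 0.276.
The smallest distance is between seq1 and seq3.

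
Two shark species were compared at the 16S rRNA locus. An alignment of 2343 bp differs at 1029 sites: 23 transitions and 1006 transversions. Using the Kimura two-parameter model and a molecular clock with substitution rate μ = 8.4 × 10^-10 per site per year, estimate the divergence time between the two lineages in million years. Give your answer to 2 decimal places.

468.62

P = 23/2343 ≈ 0.009816 and Q = 1006/2343 ≈ 0.429364.
Under the Kimura two-parameter model, d = −½ ln(1 − 2P − Q) − ¼ ln(1 − 2Q).
1 − 2P − Q = 0.551004, giving −½ ln(0.551004) = 0.298007.
1 − 2Q = 0.141272, giving −¼ ln(0.141272) = 0.489267.
d = 0.298007 + 0.489267 = 0.787274.
Under a molecular clock d = 2μt, so t = d/(2μ) = 0.787274 / (2 × 8.4 × 10^-10) = 468.62 million years.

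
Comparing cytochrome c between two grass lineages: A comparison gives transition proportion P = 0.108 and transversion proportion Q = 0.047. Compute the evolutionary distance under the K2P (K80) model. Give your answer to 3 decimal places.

Under the Kimura two-parameter model, d = −½ ln(1 − 2P − Q) − ¼ ln(1 − 2Q).
1 − 2P − Q = 0.737, giving −½ ln(0.737) = 0.152584.
1 − 2Q = 0.906, giving −¼ ln(0.906) = 0.024679.
d = 0.152584 + 0.024679 = 0.177263.

0.177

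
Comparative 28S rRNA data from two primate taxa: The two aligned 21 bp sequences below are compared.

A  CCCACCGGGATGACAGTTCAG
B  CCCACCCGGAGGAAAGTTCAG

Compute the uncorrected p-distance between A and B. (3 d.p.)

The sequences differ at 3 of 21 positions (sites 7, 11, 14).
p = 3/21 = 0.142857… ≈ 0.143 (to 3 d.p.).

0.143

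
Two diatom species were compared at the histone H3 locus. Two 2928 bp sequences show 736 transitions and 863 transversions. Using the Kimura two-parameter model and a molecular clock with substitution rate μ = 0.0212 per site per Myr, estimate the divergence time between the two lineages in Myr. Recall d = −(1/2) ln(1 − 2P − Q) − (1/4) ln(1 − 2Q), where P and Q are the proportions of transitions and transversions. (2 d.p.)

P = 736/2928 ≈ 0.251366 and Q = 863/2928 ≈ 0.29474.
Under the Kimura two-parameter model, d = −½ ln(1 − 2P − Q) − ¼ ln(1 − 2Q).
1 − 2P − Q = 0.202528, giving −½ ln(0.202528) = 0.798439.
1 − 2Q = 0.41052, giving −¼ ln(0.41052) = 0.222583.
d = 0.798439 + 0.222583 = 1.021022.
Under a molecular clock d = 2μt, so t = d/(2μ) = 1.021022 / (2 × 0.0212) = 24.08 Myr.

24.08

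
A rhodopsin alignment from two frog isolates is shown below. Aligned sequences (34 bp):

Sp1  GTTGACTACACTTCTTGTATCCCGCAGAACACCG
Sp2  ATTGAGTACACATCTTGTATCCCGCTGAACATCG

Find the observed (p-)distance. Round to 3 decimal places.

0.147

The sequences differ at 5 of 34 positions (sites 1, 6, 12, 26, 32).
p = 5/34 = 0.147058… ≈ 0.147 (to 3 d.p.).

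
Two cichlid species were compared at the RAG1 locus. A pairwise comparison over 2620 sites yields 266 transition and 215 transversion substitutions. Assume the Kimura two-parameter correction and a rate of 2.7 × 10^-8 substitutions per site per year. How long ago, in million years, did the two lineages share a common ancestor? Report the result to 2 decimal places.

P = 266/2620 ≈ 0.101527 and Q = 215/2620 ≈ 0.082061.
Under the Kimura two-parameter model, d = −½ ln(1 − 2P − Q) − ¼ ln(1 − 2Q).
1 − 2P − Q = 0.714885, giving −½ ln(0.714885) = 0.167817.
1 − 2Q = 0.835878, giving −¼ ln(0.835878) = 0.044818.
d = 0.167817 + 0.044818 = 0.212635.
Under a molecular clock d = 2μt, so t = d/(2μ) = 0.212635 / (2 × 2.7 × 10^-8) = 3.94 million years.

3.94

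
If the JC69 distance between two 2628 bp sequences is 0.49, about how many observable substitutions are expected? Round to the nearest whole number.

945

Invert JC69: p = (3/4)(1 − e^(−4d/3)) = 0.75 × (1 − e^(-0.653333)) = 0.75 × (1 − 0.520309) = 0.359768.
Expected differing sites = pL ≈ 0.359768 × 2628 = 945.470304 ≈ 945.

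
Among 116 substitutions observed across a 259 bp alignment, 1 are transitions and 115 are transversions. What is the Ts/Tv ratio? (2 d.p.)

0.01

R = 1/115 = 0.008695… ≈ 0.01 (to 2 d.p.).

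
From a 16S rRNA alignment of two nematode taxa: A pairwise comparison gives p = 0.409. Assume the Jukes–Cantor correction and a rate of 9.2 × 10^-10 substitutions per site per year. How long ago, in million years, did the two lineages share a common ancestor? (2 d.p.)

321.27

d = −(3/4) ln(1 − 4p/3) = −0.75 ln(1 − 0.545333) = −0.75 ln(0.454667)
  = −0.75 × (-0.788190) = 0.591143 substitutions/site.
Under a molecular clock d = 2μt, so t = d/(2μ) = 0.591143 / (2 × 9.2 × 10^-10) = 321.27 million years.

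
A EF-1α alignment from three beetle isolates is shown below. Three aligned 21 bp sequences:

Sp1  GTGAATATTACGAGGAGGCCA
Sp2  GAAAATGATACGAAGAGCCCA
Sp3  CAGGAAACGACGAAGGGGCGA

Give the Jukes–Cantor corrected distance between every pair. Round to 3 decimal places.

Sp1–Sp2: 6/21 sites differ → p ≈ 0.285714, d = −0.75 ln(1 − 0.380952) = 0.359679 ≈ 0.360.
Sp1–Sp3: 9/21 sites differ → p ≈ 0.428571, d = −0.75 ln(1 − 0.571428) = 0.635472 ≈ 0.635.
Sp2–Sp3: 10/21 sites differ → p ≈ 0.47619, d = −0.75 ln(1 − 0.63492) = 0.755729 ≈ 0.756.

d(Sp1,Sp2) = 0.360, d(Sp1,Sp3) = 0.635, d(Sp2,Sp3) = 0.756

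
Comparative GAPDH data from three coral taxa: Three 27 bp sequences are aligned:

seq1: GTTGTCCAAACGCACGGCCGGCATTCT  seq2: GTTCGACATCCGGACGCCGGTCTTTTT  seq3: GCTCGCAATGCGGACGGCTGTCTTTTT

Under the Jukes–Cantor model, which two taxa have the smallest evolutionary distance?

seq1–seq2: 11/27 differ, p = 0.407, d = 0.588.
seq1–seq3: 11/27 differ, p = 0.407, d = 0.588.
seq2–seq3: 6/27 differ, p = 0.222, d = 0.264.
The smallest distance is between seq2 and seq3.

seq2 and seq3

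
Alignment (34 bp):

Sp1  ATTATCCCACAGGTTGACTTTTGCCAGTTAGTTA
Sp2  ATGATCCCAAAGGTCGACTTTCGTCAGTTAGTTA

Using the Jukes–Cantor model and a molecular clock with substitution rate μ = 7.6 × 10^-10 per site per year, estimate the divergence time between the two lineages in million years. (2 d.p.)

The sequences differ at 5 of 34 sites (3, 10, 15, 22, 24), so p = 5/34 ≈ 0.147059.
d = −(3/4) ln(1 − 4p/3) = −0.75 ln(1 − 0.196079) = −0.75 ln(0.803921)
  = −0.75 × (-0.218254) = 0.163691 substitutions/site.
Under a molecular clock d = 2μt, so t = d/(2μ) = 0.163691 / (2 × 7.6 × 10^-10) = 107.69 million years.

107.69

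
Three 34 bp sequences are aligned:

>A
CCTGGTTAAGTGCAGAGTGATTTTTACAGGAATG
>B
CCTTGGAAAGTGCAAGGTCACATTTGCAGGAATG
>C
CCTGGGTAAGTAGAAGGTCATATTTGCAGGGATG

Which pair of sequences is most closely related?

B and C

A–B: 9/34 differ, p = 0.265, d = 0.326.
A–C: 9/34 differ, p = 0.265, d = 0.326.
B–C: 6/34 differ, p = 0.176, d = 0.201.
The smallest distance is between B and C.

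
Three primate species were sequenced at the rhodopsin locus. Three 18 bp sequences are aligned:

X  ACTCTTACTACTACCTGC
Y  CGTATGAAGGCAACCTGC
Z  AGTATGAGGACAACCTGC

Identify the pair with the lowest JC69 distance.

X–Y: 8/18 differ, p = 0.444, d = 0.673.
X–Z: 6/18 differ, p = 0.333, d = 0.441.
Y–Z: 3/18 differ, p = 0.167, d = 0.188.
The smallest distance is between Y and Z.

Y and Z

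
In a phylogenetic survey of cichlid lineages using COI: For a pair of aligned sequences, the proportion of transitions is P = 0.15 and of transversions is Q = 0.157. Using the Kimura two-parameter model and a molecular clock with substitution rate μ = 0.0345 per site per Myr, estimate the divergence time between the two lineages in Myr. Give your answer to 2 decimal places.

5.79

Under the Kimura two-parameter model, d = −½ ln(1 − 2P − Q) − ¼ ln(1 − 2Q).
1 − 2P − Q = 0.543, giving −½ ln(0.543) = 0.305323.
1 − 2Q = 0.686, giving −¼ ln(0.686) = 0.094219.
d = 0.305323 + 0.094219 = 0.399542.
Under a molecular clock d = 2μt, so t = d/(2μ) = 0.399542 / (2 × 0.0345) = 5.79 Myr.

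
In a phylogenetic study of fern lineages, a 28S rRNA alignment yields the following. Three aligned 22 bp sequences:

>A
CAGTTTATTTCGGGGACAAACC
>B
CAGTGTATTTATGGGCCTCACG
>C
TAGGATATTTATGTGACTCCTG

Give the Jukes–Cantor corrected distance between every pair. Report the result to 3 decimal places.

d(A,B) = 0.414, d(A,C) = 0.824, d(B,C) = 0.414

A–B: 7/22 sites differ → p ≈ 0.318182, d = −0.75 ln(1 − 0.424243) = 0.414052 ≈ 0.414.
A–C: 11/22 sites differ → p = 0.5, d = −0.75 ln(1 − 0.666667) = 0.823960 ≈ 0.824.
B–C: 7/22 sites differ → p ≈ 0.318182, d = −0.75 ln(1 − 0.424243) = 0.414052 ≈ 0.414.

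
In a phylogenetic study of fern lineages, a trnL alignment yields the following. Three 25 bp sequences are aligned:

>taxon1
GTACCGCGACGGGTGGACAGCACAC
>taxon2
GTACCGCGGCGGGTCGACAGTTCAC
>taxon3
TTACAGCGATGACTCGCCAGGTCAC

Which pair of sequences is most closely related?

taxon1 and taxon2

taxon1–taxon2: 4/25 differ, p = 0.160, d = 0.180.
taxon1–taxon3: 9/25 differ, p = 0.360, d = 0.490.
taxon2–taxon3: 8/25 differ, p = 0.320, d = 0.417.
The smallest distance is between taxon1 and taxon2.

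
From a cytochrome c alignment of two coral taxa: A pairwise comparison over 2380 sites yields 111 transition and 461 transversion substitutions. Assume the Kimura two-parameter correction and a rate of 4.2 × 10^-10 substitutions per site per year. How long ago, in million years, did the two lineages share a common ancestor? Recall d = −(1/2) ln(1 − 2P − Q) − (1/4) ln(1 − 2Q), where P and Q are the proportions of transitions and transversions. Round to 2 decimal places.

P = 111/2380 ≈ 0.046639 and Q = 461/2380 ≈ 0.193697.
Under the Kimura two-parameter model, d = −½ ln(1 − 2P − Q) − ¼ ln(1 − 2Q).
1 − 2P − Q = 0.713025, giving −½ ln(0.713025) = 0.169119.
1 − 2Q = 0.612606, giving −¼ ln(0.612606) = 0.122508.
d = 0.169119 + 0.122508 = 0.291627.
Under a molecular clock d = 2μt, so t = d/(2μ) = 0.291627 / (2 × 4.2 × 10^-10) = 347.18 million years.

347.18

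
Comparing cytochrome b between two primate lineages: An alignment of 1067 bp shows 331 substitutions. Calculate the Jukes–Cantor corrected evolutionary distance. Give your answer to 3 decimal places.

0.400

p = 331/1067 ≈ 0.310216.
d = −(3/4) ln(1 − 4p/3) = −0.75 ln(1 − 0.413621) = −0.75 ln(0.586379)
  = −0.75 × (-0.533789) = 0.400342 substitutions/site.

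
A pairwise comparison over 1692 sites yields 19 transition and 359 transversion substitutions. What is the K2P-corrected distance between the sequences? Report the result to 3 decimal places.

0.272

P = 19/1692 ≈ 0.011229 and Q = 359/1692 ≈ 0.212175.
Under the Kimura two-parameter model, d = −½ ln(1 − 2P − Q) − ¼ ln(1 − 2Q).
1 − 2P − Q = 0.765367, giving −½ ln(0.765367) = 0.133700.
1 − 2Q = 0.57565, giving −¼ ln(0.57565) = 0.138064.
d = 0.133700 + 0.138064 = 0.271764.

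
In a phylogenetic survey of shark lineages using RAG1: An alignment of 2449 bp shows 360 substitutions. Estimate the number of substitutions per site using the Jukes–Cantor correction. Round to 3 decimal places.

0.164

p = 360/2449 ≈ 0.146999.
d = −(3/4) ln(1 − 4p/3) = −0.75 ln(1 − 0.195999) = −0.75 ln(0.804001)
  = −0.75 × (-0.218155) = 0.163616 substitutions/site.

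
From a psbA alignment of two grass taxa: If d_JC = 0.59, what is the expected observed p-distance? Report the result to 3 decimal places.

0.408

p = (3/4)(1 − e^(−4d/3)) = 0.75 × (1 − e^(-0.786667)) = 0.75 × (1 − 0.455360) = 0.408480.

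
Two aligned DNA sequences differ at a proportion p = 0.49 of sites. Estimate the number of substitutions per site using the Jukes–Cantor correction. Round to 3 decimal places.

d = −(3/4) ln(1 − 4p/3) = −0.75 ln(1 − 0.653333) = −0.75 ln(0.346667)
  = −0.75 × (-1.059391) = 0.794543 substitutions/site.

0.795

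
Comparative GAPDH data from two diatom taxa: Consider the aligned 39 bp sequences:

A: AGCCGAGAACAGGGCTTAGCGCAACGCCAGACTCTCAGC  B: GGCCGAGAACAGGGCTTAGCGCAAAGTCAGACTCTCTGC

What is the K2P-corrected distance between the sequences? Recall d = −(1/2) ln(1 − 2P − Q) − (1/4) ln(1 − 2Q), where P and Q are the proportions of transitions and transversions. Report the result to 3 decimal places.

Of 39 sites, 2 differences are transitions and 2 are transversions, so P = 2/39 ≈ 0.051282 and Q = 2/39 ≈ 0.051282.
Under the Kimura two-parameter model, d = −½ ln(1 − 2P − Q) − ¼ ln(1 − 2Q).
1 − 2P − Q = 0.846154, giving −½ ln(0.846154) = 0.083527.
1 − 2Q = 0.897436, giving −¼ ln(0.897436) = 0.027053.
d = 0.083527 + 0.027053 = 0.110580.

0.111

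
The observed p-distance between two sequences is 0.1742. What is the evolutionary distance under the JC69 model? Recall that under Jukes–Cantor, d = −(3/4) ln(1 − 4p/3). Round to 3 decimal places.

0.198

d = −(3/4) ln(1 − 4p/3) = −0.75 ln(1 − 0.232267) = −0.75 ln(0.767733)
  = −0.75 × (-0.264313) = 0.198235 substitutions/site.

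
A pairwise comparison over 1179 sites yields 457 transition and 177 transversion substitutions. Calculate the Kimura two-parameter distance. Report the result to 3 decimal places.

1.387

P = 457/1179 ≈ 0.387617 and Q = 177/1179 ≈ 0.150127.
Under the Kimura two-parameter model, d = −½ ln(1 − 2P − Q) − ¼ ln(1 − 2Q).
1 − 2P − Q = 0.074639, giving −½ ln(0.074639) = 1.297546.
1 − 2Q = 0.699746, giving −¼ ln(0.699746) = 0.089259.
d = 1.297546 + 0.089259 = 1.386805.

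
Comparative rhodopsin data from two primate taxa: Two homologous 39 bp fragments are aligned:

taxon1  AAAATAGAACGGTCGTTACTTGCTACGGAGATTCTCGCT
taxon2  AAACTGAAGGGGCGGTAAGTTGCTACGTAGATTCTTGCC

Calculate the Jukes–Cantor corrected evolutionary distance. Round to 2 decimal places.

0.40

The sequences differ at 12 of 39 sites, so p = 12/39 ≈ 0.307692.
d = −(3/4) ln(1 − 4p/3) = −0.75 ln(1 − 0.410256) = −0.75 ln(0.589744)
  = −0.75 × (-0.528067) = 0.396050 substitutions/site.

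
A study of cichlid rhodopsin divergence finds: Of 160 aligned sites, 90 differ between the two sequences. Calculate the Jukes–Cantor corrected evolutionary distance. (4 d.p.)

p = 90/160 = 0.5625.
d = −(3/4) ln(1 − 4p/3) = −0.75 ln(1 − 0.75) = −0.75 ln(0.25)
  = −0.75 × (-1.386294) = 1.039721 substitutions/site.

1.0397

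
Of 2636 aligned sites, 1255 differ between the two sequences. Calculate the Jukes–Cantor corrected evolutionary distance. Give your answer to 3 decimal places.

0.755

p = 1255/2636 ≈ 0.4761.
d = −(3/4) ln(1 − 4p/3) = −0.75 ln(1 − 0.6348) = −0.75 ln(0.3652)
  = −0.75 × (-1.007310) = 0.755483 substitutions/site.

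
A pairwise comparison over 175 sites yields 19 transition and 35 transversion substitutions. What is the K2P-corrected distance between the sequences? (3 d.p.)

0.398

P = 19/175 ≈ 0.108571 and Q = 35/175 = 0.2.
Under the Kimura two-parameter model, d = −½ ln(1 − 2P − Q) − ¼ ln(1 − 2Q).
1 − 2P − Q = 0.582858, giving −½ ln(0.582858) = 0.269906.
1 − 2Q = 0.6, giving −¼ ln(0.6) = 0.127706.
d = 0.269906 + 0.127706 = 0.397612.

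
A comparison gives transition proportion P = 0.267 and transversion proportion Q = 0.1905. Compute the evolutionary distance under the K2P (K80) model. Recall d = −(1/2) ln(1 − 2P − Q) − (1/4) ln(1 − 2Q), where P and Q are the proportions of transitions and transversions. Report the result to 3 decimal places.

Under the Kimura two-parameter model, d = −½ ln(1 − 2P − Q) − ¼ ln(1 − 2Q).
1 − 2P − Q = 0.2755, giving −½ ln(0.2755) = 0.644584.
1 − 2Q = 0.619, giving −¼ ln(0.619) = 0.119913.
d = 0.644584 + 0.119913 = 0.764497.

0.764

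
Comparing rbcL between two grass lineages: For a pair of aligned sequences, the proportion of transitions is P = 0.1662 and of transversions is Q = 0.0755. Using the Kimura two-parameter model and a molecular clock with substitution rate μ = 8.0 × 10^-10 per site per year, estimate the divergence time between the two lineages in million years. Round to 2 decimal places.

189.35

Under the Kimura two-parameter model, d = −½ ln(1 − 2P − Q) − ¼ ln(1 − 2Q).
1 − 2P − Q = 0.5921, giving −½ ln(0.5921) = 0.262040.
1 − 2Q = 0.849, giving −¼ ln(0.849) = 0.040924.
d = 0.262040 + 0.040924 = 0.302964.
Under a molecular clock d = 2μt, so t = d/(2μ) = 0.302964 / (2 × 8.0 × 10^-10) = 189.35 million years.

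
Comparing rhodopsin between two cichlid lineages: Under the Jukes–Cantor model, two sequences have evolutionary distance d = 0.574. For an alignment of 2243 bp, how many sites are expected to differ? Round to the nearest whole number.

Invert JC69: p = (3/4)(1 − e^(−4d/3)) = 0.75 × (1 − e^(-0.765333)) = 0.75 × (1 − 0.465179) = 0.401116.
Expected differing sites = pL ≈ 0.401116 × 2243 = 899.703188 ≈ 900.

900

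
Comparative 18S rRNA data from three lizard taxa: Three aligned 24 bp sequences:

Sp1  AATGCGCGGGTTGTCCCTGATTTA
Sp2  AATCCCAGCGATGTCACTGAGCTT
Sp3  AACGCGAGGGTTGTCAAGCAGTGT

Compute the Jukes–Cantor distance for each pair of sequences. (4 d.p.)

Sp1–Sp2: 9/24 sites differ → p = 0.375, d = −0.75 ln(1 − 0.5) = 0.519860 ≈ 0.5199.
Sp1–Sp3: 9/24 sites differ → p = 0.375, d = −0.75 ln(1 − 0.5) = 0.519860 ≈ 0.5199.
Sp2–Sp3: 10/24 sites differ → p ≈ 0.416667, d = −0.75 ln(1 − 0.555556) = 0.608198 ≈ 0.6082.

d(Sp1,Sp2) = 0.5199, d(Sp1,Sp3) = 0.5199, d(Sp2,Sp3) = 0.6082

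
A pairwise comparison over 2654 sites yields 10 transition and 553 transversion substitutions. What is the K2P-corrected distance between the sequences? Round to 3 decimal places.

0.256

P = 10/2654 ≈ 0.003768 and Q = 553/2654 ≈ 0.208365.
Under the Kimura two-parameter model, d = −½ ln(1 − 2P − Q) − ¼ ln(1 − 2Q).
1 − 2P − Q = 0.784099, giving −½ ln(0.784099) = 0.121610.
1 − 2Q = 0.58327, giving −¼ ln(0.58327) = 0.134776.
d = 0.121610 + 0.134776 = 0.256386.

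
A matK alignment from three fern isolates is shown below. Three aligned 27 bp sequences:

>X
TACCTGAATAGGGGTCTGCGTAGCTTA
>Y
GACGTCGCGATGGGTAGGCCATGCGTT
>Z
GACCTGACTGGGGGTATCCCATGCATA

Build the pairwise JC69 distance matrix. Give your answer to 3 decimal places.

X–Y: 14/27 sites differ → p ≈ 0.518519, d = −0.75 ln(1 − 0.691359) = 0.881682 ≈ 0.882.
X–Z: 9/27 sites differ → p ≈ 0.333333, d = −0.75 ln(1 − 0.444444) = 0.440839 ≈ 0.441.
Y–Z: 10/27 sites differ → p ≈ 0.37037, d = −0.75 ln(1 − 0.493827) = 0.510658 ≈ 0.511.

d(X,Y) = 0.882, d(X,Z) = 0.441, d(Y,Z) = 0.511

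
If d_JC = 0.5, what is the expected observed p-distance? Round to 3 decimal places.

p = (3/4)(1 − e^(−4d/3)) = 0.75 × (1 − e^(-0.666667)) = 0.75 × (1 − 0.513417) = 0.364937.

0.365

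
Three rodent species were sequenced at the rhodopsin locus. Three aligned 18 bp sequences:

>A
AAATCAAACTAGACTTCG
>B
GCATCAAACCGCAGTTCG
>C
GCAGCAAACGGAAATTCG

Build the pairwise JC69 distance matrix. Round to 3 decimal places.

d(A,B) = 0.441, d(A,C) = 0.548, d(B,C) = 0.264

A–B: 6/18 sites differ → p ≈ 0.333333, d = −0.75 ln(1 − 0.444444) = 0.440839 ≈ 0.441.
A–C: 7/18 sites differ → p ≈ 0.388889, d = −0.75 ln(1 − 0.518519) = 0.548166 ≈ 0.548.
B–C: 4/18 sites differ → p ≈ 0.222222, d = −0.75 ln(1 − 0.296296) = 0.263548 ≈ 0.264.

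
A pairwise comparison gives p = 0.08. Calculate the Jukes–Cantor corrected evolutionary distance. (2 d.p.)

d = −(3/4) ln(1 − 4p/3) = −0.75 ln(1 − 0.106667) = −0.75 ln(0.893333)
  = −0.75 × (-0.112796) = 0.084597 substitutions/site.

0.08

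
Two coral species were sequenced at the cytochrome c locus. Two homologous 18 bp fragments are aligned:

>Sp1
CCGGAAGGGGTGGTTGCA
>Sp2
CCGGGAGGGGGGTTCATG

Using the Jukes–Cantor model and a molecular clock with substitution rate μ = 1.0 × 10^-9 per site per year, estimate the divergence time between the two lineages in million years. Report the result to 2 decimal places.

274.08

The sequences differ at 7 of 18 sites (5, 11, 13, 15, 16, 17, 18), so p = 7/18 ≈ 0.388889.
d = −(3/4) ln(1 − 4p/3) = −0.75 ln(1 − 0.518519) = −0.75 ln(0.481481)
  = −0.75 × (-0.730889) = 0.548167 substitutions/site.
Under a molecular clock d = 2μt, so t = d/(2μ) = 0.548167 / (2 × 1.0 × 10^-9) = 274.08 million years.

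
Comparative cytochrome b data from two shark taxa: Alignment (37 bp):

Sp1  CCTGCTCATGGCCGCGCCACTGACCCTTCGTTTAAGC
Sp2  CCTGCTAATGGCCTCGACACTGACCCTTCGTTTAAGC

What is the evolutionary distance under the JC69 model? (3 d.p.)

The sequences differ at 3 of 37 sites (7, 14, 17), so p = 3/37 ≈ 0.081081.
d = −(3/4) ln(1 − 4p/3) = −0.75 ln(1 − 0.108108) = −0.75 ln(0.891892)
  = −0.75 × (-0.114410) = 0.085808 substitutions/site.

0.086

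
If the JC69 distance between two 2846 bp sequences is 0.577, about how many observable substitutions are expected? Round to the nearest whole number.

1146

Invert JC69: p = (3/4)(1 − e^(−4d/3)) = 0.75 × (1 − e^(-0.769333)) = 0.75 × (1 − 0.463322) = 0.402509.
Expected differing sites = pL ≈ 0.402509 × 2846 = 1145.540614 ≈ 1146.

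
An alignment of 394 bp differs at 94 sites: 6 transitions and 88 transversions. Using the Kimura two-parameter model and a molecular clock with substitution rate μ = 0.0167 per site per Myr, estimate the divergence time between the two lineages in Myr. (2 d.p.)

P = 6/394 ≈ 0.015228 and Q = 88/394 ≈ 0.22335.
Under the Kimura two-parameter model, d = −½ ln(1 − 2P − Q) − ¼ ln(1 − 2Q).
1 − 2P − Q = 0.746194, giving −½ ln(0.746194) = 0.146385.
1 − 2Q = 0.5533, giving −¼ ln(0.5533) = 0.147964.
d = 0.146385 + 0.147964 = 0.294349.
Under a molecular clock d = 2μt, so t = d/(2μ) = 0.294349 / (2 × 0.0167) = 8.81 Myr.

8.81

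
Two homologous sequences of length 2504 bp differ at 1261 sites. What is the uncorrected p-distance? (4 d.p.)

p = 1261/2504 = 0.503594… ≈ 0.5036 (to 4 d.p.).

0.5036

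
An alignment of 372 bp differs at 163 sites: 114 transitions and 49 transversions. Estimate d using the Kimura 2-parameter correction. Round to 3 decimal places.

P = 114/372 ≈ 0.306452 and Q = 49/372 ≈ 0.13172.
Under the Kimura two-parameter model, d = −½ ln(1 − 2P − Q) − ¼ ln(1 − 2Q).
1 − 2P − Q = 0.255376, giving −½ ln(0.255376) = 0.682509.
1 − 2Q = 0.73656, giving −¼ ln(0.73656) = 0.076441.
d = 0.682509 + 0.076441 = 0.758950.

0.759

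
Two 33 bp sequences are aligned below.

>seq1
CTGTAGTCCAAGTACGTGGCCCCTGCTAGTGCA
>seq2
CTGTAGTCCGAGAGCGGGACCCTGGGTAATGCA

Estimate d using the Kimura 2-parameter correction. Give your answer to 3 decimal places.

Of 33 sites, 5 differences are transitions and 4 are transversions, so P = 5/33 ≈ 0.151515 and Q = 4/33 ≈ 0.121212.
Under the Kimura two-parameter model, d = −½ ln(1 − 2P − Q) − ¼ ln(1 − 2Q).
1 − 2P − Q = 0.575758, giving −½ ln(0.575758) = 0.276034.
1 − 2Q = 0.757576, giving −¼ ln(0.757576) = 0.069408.
d = 0.276034 + 0.069408 = 0.345442.

0.345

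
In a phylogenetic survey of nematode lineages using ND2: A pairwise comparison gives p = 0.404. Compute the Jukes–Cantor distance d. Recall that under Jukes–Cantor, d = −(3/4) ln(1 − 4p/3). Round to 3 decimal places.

d = −(3/4) ln(1 − 4p/3) = −0.75 ln(1 − 0.538667) = −0.75 ln(0.461333)
  = −0.75 × (-0.773635) = 0.580226 substitutions/site.

0.580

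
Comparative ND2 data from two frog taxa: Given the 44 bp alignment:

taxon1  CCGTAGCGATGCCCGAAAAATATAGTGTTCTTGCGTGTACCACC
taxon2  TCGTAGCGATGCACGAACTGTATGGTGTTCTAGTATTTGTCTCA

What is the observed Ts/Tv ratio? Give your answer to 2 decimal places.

Transitions are A↔G and C↔T; transversions are all other mismatches.
Transitions: 7. Transversions: 7.
R = 7/7 = 1.00.

1.00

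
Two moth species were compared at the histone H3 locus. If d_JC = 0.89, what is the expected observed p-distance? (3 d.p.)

0.521

p = (3/4)(1 − e^(−4d/3)) = 0.75 × (1 − e^(-1.186667)) = 0.75 × (1 − 0.305237) = 0.521072.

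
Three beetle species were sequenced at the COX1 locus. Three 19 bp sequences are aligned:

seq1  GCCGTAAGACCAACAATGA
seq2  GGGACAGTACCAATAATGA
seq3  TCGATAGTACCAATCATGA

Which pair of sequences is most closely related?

seq1–seq2: 7/19 differ, p = 0.368, d = 0.507.
seq1–seq3: 7/19 differ, p = 0.368, d = 0.507.
seq2–seq3: 4/19 differ, p = 0.211, d = 0.247.
The smallest distance is between seq2 and seq3.

seq2 and seq3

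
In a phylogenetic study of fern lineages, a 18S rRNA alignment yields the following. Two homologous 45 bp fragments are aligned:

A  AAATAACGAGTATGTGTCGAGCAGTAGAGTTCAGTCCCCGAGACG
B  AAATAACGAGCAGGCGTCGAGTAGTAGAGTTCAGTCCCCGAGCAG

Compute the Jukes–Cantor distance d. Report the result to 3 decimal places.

The sequences differ at 6 of 45 sites (11, 13, 15, 22, 43, 44), so p = 6/45 ≈ 0.133333.
d = −(3/4) ln(1 − 4p/3) = −0.75 ln(1 − 0.177777) = −0.75 ln(0.822223)
  = −0.75 × (-0.195744) = 0.146808 substitutions/site.

0.147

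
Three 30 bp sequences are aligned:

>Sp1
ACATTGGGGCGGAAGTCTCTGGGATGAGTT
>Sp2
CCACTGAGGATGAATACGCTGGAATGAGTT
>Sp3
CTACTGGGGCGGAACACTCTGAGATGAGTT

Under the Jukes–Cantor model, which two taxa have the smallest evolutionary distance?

Sp1–Sp2: 9/30 differ, p = 0.300, d = 0.383.
Sp1–Sp3: 6/30 differ, p = 0.200, d = 0.233.
Sp2–Sp3: 8/30 differ, p = 0.267, d = 0.330.
The smallest distance is between Sp1 and Sp3.

Sp1 and Sp3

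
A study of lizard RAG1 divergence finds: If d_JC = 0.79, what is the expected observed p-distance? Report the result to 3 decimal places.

0.488

p = (3/4)(1 − e^(−4d/3)) = 0.75 × (1 − e^(-1.053333)) = 0.75 × (1 − 0.348773) = 0.488420.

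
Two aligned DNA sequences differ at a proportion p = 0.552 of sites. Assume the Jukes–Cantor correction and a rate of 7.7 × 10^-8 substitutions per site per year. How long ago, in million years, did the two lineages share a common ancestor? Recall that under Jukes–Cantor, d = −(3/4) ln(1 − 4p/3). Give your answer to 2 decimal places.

d = −(3/4) ln(1 − 4p/3) = −0.75 ln(1 − 0.736) = −0.75 ln(0.264)
  = −0.75 × (-1.331806) = 0.998855 substitutions/site.
Under a molecular clock d = 2μt, so t = d/(2μ) = 0.998855 / (2 × 7.7 × 10^-8) = 6.49 million years.

6.49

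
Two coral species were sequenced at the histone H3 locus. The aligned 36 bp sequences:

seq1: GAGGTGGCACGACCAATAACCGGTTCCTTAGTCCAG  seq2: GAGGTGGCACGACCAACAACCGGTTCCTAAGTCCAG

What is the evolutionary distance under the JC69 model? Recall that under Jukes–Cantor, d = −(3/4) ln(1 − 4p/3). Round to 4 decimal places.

The sequences differ at 2 of 36 sites (17, 29), so p = 2/36 ≈ 0.055556.
d = −(3/4) ln(1 − 4p/3) = −0.75 ln(1 − 0.074075) = −0.75 ln(0.925925)
  = −0.75 × (-0.076962) = 0.057722 substitutions/site.

0.0577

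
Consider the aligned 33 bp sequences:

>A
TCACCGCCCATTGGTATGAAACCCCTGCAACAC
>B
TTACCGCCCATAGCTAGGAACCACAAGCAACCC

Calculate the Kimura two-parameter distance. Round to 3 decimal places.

0.346

Of 33 sites, 1 differences are transitions and 8 are transversions, so P = 1/33 ≈ 0.030303 and Q = 8/33 ≈ 0.242424.
Under the Kimura two-parameter model, d = −½ ln(1 − 2P − Q) − ¼ ln(1 − 2Q).
1 − 2P − Q = 0.69697, giving −½ ln(0.69697) = 0.180506.
1 − 2Q = 0.515152, giving −¼ ln(0.515152) = 0.165823.
d = 0.180506 + 0.165823 = 0.346329.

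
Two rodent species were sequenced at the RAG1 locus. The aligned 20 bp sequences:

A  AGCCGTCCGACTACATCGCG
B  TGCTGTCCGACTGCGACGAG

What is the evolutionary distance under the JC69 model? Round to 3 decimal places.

The sequences differ at 6 of 20 sites (1, 4, 13, 15, 16, 19), so p = 6/20 = 0.3.
d = −(3/4) ln(1 − 4p/3) = −0.75 ln(1 − 0.4) = −0.75 ln(0.6)
  = −0.75 × (-0.510826) = 0.383120 substitutions/site.

0.383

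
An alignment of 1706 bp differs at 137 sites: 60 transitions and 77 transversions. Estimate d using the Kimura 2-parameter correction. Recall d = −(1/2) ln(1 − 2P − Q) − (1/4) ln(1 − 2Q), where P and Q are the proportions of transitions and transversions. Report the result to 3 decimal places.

0.085

P = 60/1706 ≈ 0.03517 and Q = 77/1706 ≈ 0.045135.
Under the Kimura two-parameter model, d = −½ ln(1 − 2P − Q) − ¼ ln(1 − 2Q).
1 − 2P − Q = 0.884525, giving −½ ln(0.884525) = 0.061352.
1 − 2Q = 0.90973, giving −¼ ln(0.90973) = 0.023652.
d = 0.061352 + 0.023652 = 0.085004.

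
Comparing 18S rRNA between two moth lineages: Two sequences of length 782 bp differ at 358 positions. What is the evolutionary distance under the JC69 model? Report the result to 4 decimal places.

p = 358/782 ≈ 0.457801.
d = −(3/4) ln(1 − 4p/3) = −0.75 ln(1 − 0.610401) = −0.75 ln(0.389599)
  = −0.75 × (-0.942637) = 0.706978 substitutions/site.

0.7070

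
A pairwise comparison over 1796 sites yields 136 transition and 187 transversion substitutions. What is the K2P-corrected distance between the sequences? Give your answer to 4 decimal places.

P = 136/1796 ≈ 0.075724 and Q = 187/1796 ≈ 0.10412.
Under the Kimura two-parameter model, d = −½ ln(1 − 2P − Q) − ¼ ln(1 − 2Q).
1 − 2P − Q = 0.744432, giving −½ ln(0.744432) = 0.147567.
1 − 2Q = 0.79176, giving −¼ ln(0.79176) = 0.058374.
d = 0.147567 + 0.058374 = 0.205941.

0.2059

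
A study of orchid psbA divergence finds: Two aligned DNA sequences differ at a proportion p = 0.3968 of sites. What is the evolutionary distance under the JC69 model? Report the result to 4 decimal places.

d = −(3/4) ln(1 − 4p/3) = −0.75 ln(1 − 0.529067) = −0.75 ln(0.470933)
  = −0.75 × (-0.753039) = 0.564779 substitutions/site.

0.5648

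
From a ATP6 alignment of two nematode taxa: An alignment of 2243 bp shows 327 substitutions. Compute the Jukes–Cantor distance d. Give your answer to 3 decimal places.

p = 327/2243 ≈ 0.145787.
d = −(3/4) ln(1 − 4p/3) = −0.75 ln(1 − 0.194383) = −0.75 ln(0.805617)
  = −0.75 × (-0.216147) = 0.162110 substitutions/site.

0.162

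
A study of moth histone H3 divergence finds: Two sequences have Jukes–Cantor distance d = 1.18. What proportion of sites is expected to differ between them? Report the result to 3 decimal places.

p = (3/4)(1 − e^(−4d/3)) = 0.75 × (1 − e^(-1.573333)) = 0.75 × (1 − 0.207353) = 0.594485.

0.594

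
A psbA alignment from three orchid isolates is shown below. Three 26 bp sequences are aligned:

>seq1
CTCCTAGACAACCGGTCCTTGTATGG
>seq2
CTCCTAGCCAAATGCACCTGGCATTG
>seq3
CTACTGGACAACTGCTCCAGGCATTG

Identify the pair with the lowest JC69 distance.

seq1–seq2: 8/26 differ, p = 0.308, d = 0.396.
seq1–seq3: 8/26 differ, p = 0.308, d = 0.396.
seq2–seq3: 6/26 differ, p = 0.231, d = 0.276.
The smallest distance is between seq2 and seq3.

seq2 and seq3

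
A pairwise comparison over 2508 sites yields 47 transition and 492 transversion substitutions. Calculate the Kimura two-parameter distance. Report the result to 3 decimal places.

P = 47/2508 ≈ 0.01874 and Q = 492/2508 ≈ 0.196172.
Under the Kimura two-parameter model, d = −½ ln(1 − 2P − Q) − ¼ ln(1 − 2Q).
1 − 2P − Q = 0.766348, giving −½ ln(0.766348) = 0.133059.
1 − 2Q = 0.607656, giving −¼ ln(0.607656) = 0.124537.
d = 0.133059 + 0.124537 = 0.257596.

0.258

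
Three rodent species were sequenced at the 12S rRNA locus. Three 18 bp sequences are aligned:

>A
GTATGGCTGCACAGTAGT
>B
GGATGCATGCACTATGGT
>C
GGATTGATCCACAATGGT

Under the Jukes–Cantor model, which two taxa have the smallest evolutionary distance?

B and C

A–B: 6/18 differ, p = 0.333, d = 0.441.
A–C: 6/18 differ, p = 0.333, d = 0.441.
B–C: 4/18 differ, p = 0.222, d = 0.264.
The smallest distance is between B and C.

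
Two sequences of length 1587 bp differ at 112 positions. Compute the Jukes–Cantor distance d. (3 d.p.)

0.074

p = 112/1587 ≈ 0.070573.
d = −(3/4) ln(1 − 4p/3) = −0.75 ln(1 − 0.094097) = −0.75 ln(0.905903)
  = −0.75 × (-0.098823) = 0.074117 substitutions/site.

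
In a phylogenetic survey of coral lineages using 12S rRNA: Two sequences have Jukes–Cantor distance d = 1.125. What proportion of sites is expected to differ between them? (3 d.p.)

0.583

p = (3/4)(1 − e^(−4d/3)) = 0.75 × (1 − e^(-1.5)) = 0.75 × (1 − 0.223130) = 0.582653.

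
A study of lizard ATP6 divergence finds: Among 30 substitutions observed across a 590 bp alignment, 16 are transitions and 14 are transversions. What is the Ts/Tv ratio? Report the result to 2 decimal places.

1.14

R = 16/14 = 1.142857… ≈ 1.14 (to 2 d.p.).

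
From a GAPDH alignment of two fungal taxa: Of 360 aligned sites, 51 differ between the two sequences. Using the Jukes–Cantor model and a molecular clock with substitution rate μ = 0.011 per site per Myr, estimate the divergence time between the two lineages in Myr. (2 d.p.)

7.14

p = 51/360 ≈ 0.141667.
d = −(3/4) ln(1 − 4p/3) = −0.75 ln(1 − 0.188889) = −0.75 ln(0.811111)
  = −0.75 × (-0.209350) = 0.157013 substitutions/site.
Under a molecular clock d = 2μt, so t = d/(2μ) = 0.157013 / (2 × 0.011) = 7.14 Myr.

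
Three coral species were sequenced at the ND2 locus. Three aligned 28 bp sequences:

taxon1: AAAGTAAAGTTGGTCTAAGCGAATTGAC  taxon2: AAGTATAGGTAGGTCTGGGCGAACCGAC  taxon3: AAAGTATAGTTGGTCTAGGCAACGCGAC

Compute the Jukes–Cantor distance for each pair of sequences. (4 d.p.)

d(taxon1,taxon2) = 0.4850, d(taxon1,taxon3) = 0.2524, d(taxon2,taxon3) = 0.5565

taxon1–taxon2: 10/28 sites differ → p ≈ 0.357143, d = −0.75 ln(1 − 0.476191) = 0.484971 ≈ 0.4850.
taxon1–taxon3: 6/28 sites differ → p ≈ 0.214286, d = −0.75 ln(1 − 0.285715) = 0.252355 ≈ 0.2524.
taxon2–taxon3: 11/28 sites differ → p ≈ 0.392857, d = −0.75 ln(1 − 0.523809) = 0.556452 ≈ 0.5565.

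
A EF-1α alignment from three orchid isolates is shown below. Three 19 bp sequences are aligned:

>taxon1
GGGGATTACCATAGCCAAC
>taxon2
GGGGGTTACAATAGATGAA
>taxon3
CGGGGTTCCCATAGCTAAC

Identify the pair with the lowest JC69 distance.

taxon1 and taxon3

taxon1–taxon2: 6/19 differ, p = 0.316, d = 0.410.
taxon1–taxon3: 4/19 differ, p = 0.211, d = 0.247.
taxon2–taxon3: 6/19 differ, p = 0.316, d = 0.410.
The smallest distance is between taxon1 and taxon3.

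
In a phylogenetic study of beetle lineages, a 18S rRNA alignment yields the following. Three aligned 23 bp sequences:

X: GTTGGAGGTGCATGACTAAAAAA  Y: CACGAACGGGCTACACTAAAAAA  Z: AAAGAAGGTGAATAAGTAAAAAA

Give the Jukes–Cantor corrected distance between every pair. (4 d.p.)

d(X,Y) = 0.5532, d(X,Z) = 0.3904, d(Y,Z) = 0.5532

X–Y: 9/23 sites differ → p ≈ 0.391304, d = −0.75 ln(1 − 0.521739) = 0.553199 ≈ 0.5532.
X–Z: 7/23 sites differ → p ≈ 0.304348, d = −0.75 ln(1 − 0.405797) = 0.390401 ≈ 0.3904.
Y–Z: 9/23 sites differ → p ≈ 0.391304, d = −0.75 ln(1 − 0.521739) = 0.553199 ≈ 0.5532.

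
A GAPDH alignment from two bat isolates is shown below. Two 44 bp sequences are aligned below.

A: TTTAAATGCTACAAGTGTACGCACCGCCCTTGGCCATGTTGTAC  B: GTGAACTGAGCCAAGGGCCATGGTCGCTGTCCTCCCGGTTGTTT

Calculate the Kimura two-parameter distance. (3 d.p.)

0.908

Of 44 sites, 6 differences are transitions and 17 are transversions, so P = 6/44 ≈ 0.136364 and Q = 17/44 ≈ 0.386364.
Under the Kimura two-parameter model, d = −½ ln(1 − 2P − Q) − ¼ ln(1 − 2Q).
1 − 2P − Q = 0.340908, giving −½ ln(0.340908) = 0.538071.
1 − 2Q = 0.227272, giving −¼ ln(0.227272) = 0.370402.
d = 0.538071 + 0.370402 = 0.908473.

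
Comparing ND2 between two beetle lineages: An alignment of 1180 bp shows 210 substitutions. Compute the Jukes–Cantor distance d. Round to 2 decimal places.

p = 210/1180 ≈ 0.177966.
d = −(3/4) ln(1 − 4p/3) = −0.75 ln(1 − 0.237288) = −0.75 ln(0.762712)
  = −0.75 × (-0.270875) = 0.203156 substitutions/site.

0.20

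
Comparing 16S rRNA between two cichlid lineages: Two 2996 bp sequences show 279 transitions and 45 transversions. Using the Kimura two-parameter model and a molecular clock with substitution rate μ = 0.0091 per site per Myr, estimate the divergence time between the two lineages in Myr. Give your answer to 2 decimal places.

6.59

P = 279/2996 ≈ 0.093124 and Q = 45/2996 ≈ 0.01502.
Under the Kimura two-parameter model, d = −½ ln(1 − 2P − Q) − ¼ ln(1 − 2Q).
1 − 2P − Q = 0.798732, giving −½ ln(0.798732) = 0.112365.
1 − 2Q = 0.96996, giving −¼ ln(0.96996) = 0.007625.
d = 0.112365 + 0.007625 = 0.119990.
Under a molecular clock d = 2μt, so t = d/(2μ) = 0.119990 / (2 × 0.0091) = 6.59 Myr.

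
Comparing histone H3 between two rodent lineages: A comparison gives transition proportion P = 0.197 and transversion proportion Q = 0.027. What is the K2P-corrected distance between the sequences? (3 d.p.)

0.287

Under the Kimura two-parameter model, d = −½ ln(1 − 2P − Q) − ¼ ln(1 − 2Q).
1 − 2P − Q = 0.579, giving −½ ln(0.579) = 0.273226.
1 − 2Q = 0.946, giving −¼ ln(0.946) = 0.013878.
d = 0.273226 + 0.013878 = 0.287104.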